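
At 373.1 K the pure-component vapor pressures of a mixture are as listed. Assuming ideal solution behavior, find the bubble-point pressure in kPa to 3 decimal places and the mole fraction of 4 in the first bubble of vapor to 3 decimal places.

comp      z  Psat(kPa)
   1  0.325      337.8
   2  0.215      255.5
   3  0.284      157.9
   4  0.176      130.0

Pbub = 232.441 kPa, y_4 = 0.098

At the bubble point ψ → 0, so ΣzᵢKᵢ = 1 with Kᵢ = Pᵢˢᵃᵗ/P ⇒ P = ΣzᵢPᵢˢᵃᵗ.
P = 0.325·337.8 + 0.215·255.5 + 0.284·157.9 + 0.176·130.0 = 232.441 kPa
yᵢ = zᵢPᵢˢᵃᵗ/P ⇒ y_4 = 0.176·130.0/232.441 = 0.098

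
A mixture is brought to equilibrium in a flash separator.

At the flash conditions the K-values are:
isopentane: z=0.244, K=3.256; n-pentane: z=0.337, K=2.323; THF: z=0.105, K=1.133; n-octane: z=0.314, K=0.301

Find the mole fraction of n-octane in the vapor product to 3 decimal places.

y_n-octane = 0.193

Material balance + equilibrium reduce to Σ zᵢ(Kᵢ−1)/(1+V/F(Kᵢ−1)) = 0.
Check two-phase: ΣzᵢKᵢ = 1.791 > 1 and Σzᵢ/Kᵢ = 1.356 > 1, so g(0) = 0.791 > 0 and g(1) = -0.356 < 0.
Iterate (Newton) starting at V/F = 0.39:
  V/F = 0.390: g = 0.2985, g' = -0.900 → V/F = 0.722
  V/F = 0.722: g = 0.0073, g' = -0.961 → V/F = 0.729
Converged at V/F = 0.729.
Compositions from xᵢ = zᵢ/(1+V/F(Kᵢ−1)), yᵢ = Kᵢxᵢ:
  isopentane: x = 0.092, y = 0.300
  n-pentane: x = 0.172, y = 0.398
  THF: x = 0.096, y = 0.108
  n-octane: x = 0.641, y = 0.193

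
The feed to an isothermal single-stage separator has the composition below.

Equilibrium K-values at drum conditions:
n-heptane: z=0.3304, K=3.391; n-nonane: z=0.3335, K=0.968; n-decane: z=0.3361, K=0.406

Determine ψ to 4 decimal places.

Material balance + equilibrium reduce to Σ zᵢ(Kᵢ−1)/(1+ψ(Kᵢ−1)) = 0.
Feasibility: ΣzᵢKᵢ = 1.5797, Σzᵢ/Kᵢ = 1.2698 — both > 1, two phases present.
Newton iteration, ψ⁰ = 0.5:
  ψ = 0.5000: g = 0.06499, g' = -0.6322 → ψ = 0.6028
  ψ = 0.6028: g = 0.00171, g' = -0.6051 → ψ = 0.6056
Converged at ψ = 0.6056.

ψ = 0.6056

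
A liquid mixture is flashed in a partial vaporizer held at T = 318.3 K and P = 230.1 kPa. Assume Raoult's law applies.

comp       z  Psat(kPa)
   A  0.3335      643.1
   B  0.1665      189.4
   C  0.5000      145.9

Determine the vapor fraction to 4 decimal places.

Raoult's law: Kᵢ = Pᵢˢᵃᵗ/P = Pᵢˢᵃᵗ/230.1.
  K_A = 643.1/230.1 = 2.794872, K_B = 189.4/230.1 = 0.823120, K_C = 145.9/230.1 = 0.634072
Material balance + equilibrium reduce to Σ zᵢ(Kᵢ−1)/(1+ψ(Kᵢ−1)) = 0.
g(0) = ΣzᵢKᵢ − 1 = 0.3862 and g(1) = 1 − Σzᵢ/Kᵢ = -0.1102, so a root lies in (0, 1).
Newton–Raphson from ψ = 0.44:
  ψ = 0.4400: g = 0.08444, g' = -0.4367 → ψ = 0.6334
  ψ = 0.6334: g = 0.00880, g' = -0.3553 → ψ = 0.6581
  ψ = 0.6581: g = 0.00008, g' = -0.3486 → ψ = 0.6584
Converged at ψ = 0.6584.

ψ = 0.6584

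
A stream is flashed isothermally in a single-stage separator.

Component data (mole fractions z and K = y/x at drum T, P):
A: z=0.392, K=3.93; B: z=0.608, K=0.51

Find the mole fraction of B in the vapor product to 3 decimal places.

Iterate (Newton) starting at ψ = 0.5:
  ψ = 0.500: g = 0.0714, g' = -0.810 → ψ = 0.588
  ψ = 0.588: g = 0.0033, g' = -0.742 → ψ = 0.592
Converged at ψ = 0.592.
Compositions from xᵢ = zᵢ/(1+ψ(Kᵢ−1)), yᵢ = Kᵢxᵢ:
  A: x = 0.143, y = 0.563
  B: x = 0.857, y = 0.437

y_B = 0.437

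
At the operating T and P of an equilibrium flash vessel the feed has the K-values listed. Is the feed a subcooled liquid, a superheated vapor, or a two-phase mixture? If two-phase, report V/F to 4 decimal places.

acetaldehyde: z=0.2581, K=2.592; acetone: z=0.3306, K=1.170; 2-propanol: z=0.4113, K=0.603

two-phase, V/F = 0.7668

ΣzᵢKᵢ = 1.3038; Σzᵢ/Kᵢ = 1.0642.
Both exceed 1, so a two-phase solution exists.
Rachford–Rice: g(ψ) = Σ zᵢ(Kᵢ−1)/(1+ψ(Kᵢ−1)) = 0.
Newton–Raphson from ψ = 0.5:
  ψ = 0.5000: g = 0.07686, g' = -0.3118 → ψ = 0.7465
  ψ = 0.7465: g = 0.00558, g' = -0.2750 → ψ = 0.7668
Converged at ψ = 0.7668.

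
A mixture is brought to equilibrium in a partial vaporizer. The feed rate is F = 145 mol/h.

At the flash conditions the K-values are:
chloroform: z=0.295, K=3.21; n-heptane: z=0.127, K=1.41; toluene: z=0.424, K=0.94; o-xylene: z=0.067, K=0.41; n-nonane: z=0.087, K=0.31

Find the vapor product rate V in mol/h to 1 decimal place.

Material balance + equilibrium reduce to Σ zᵢ(Kᵢ−1)/(1+V/F(Kᵢ−1)) = 0.
Check two-phase: ΣzᵢKᵢ = 1.579 > 1 and Σzᵢ/Kᵢ = 1.077 > 1, so g(0) = 0.579 > 0 and g(1) = -0.077 < 0.
Newton iteration, V/F⁰ = 0.47:
  V/F = 0.470: g = 0.1937, g' = -0.499 → V/F = 0.858
  V/F = 0.858: g = 0.0093, g' = -0.530 → V/F = 0.876
Converged at V/F = 0.876.
Then V = V/F·F = 0.8759·145 = 127.0 mol/h and L = F − V = 18.0 mol/h.

V = 127.0 mol/h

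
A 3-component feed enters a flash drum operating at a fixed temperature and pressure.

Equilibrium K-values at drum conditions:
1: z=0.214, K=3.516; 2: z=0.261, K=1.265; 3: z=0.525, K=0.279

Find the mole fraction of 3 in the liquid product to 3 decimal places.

Material balance + equilibrium reduce to Σ zᵢ(Kᵢ−1)/(1+β(Kᵢ−1)) = 0.
Feasibility: ΣzᵢKᵢ = 1.229, Σzᵢ/Kᵢ = 2.149 — both > 1, two phases present.
Newton–Raphson from β = 0.47:
  β = 0.470: g = -0.2643, g' = -0.923 → β = 0.184
  β = 0.184: g = -0.0021, g' = -1.013 → β = 0.182
Converged at β = 0.182.
Compositions from xᵢ = zᵢ/(1+β(Kᵢ−1)), yᵢ = Kᵢxᵢ:
  1: x = 0.147, y = 0.516
  2: x = 0.249, y = 0.315
  3: x = 0.604, y = 0.169

x_3 = 0.604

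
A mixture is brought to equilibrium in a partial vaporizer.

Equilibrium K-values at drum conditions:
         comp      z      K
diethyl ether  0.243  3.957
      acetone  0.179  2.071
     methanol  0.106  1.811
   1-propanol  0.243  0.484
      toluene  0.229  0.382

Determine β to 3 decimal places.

Rachford–Rice: g(β) = Σ zᵢ(Kᵢ−1)/(1+β(Kᵢ−1)) = 0.
Feasibility: ΣzᵢKᵢ = 1.729, Σzᵢ/Kᵢ = 1.308 — both > 1, two phases present.
Newton–Raphson from β = 0.56:
  β = 0.560: g = 0.0567, g' = -0.747 → β = 0.636
  β = 0.636: g = 0.0004, g' = -0.740 → β = 0.637
Converged at β = 0.637.

β = 0.637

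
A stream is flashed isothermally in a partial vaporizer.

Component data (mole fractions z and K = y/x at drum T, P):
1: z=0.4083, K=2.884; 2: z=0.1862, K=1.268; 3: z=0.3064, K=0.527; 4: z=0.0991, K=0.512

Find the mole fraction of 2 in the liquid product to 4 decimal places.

x_2 = 0.1509

Newton iteration, ψ⁰ = 0.53:
  ψ = 0.5300: g = 0.16995, g' = -0.5381 → ψ = 0.8458
  ψ = 0.8458: g = 0.01335, g' = -0.4832 → ψ = 0.8734
Converged at ψ = 0.8734.
Compositions from xᵢ = zᵢ/(1+ψ(Kᵢ−1)), yᵢ = Kᵢxᵢ:
  1: x = 0.1543, y = 0.4451
  2: x = 0.1509, y = 0.1913
  3: x = 0.5221, y = 0.2751
  4: x = 0.1727, y = 0.0884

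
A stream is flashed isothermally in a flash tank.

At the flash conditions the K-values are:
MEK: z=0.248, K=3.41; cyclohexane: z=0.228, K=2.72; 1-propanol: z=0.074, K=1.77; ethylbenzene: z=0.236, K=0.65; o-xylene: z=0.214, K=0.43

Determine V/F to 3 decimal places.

Rachford–Rice: g(V/F) = Σ zᵢ(Kᵢ−1)/(1+V/F(Kᵢ−1)) = 0.
g(0) = ΣzᵢKᵢ − 1 = 0.842 and g(1) = 1 − Σzᵢ/Kᵢ = -0.059, so a root lies in (0, 1).
Newton–Raphson from V/F = 0.51:
  V/F = 0.510: g = 0.2454, g' = -0.685 → V/F = 0.868
  V/F = 0.868: g = 0.0245, g' = -0.607 → V/F = 0.909
  V/F = 0.909: g = -0.0003, g' = -0.621 → V/F = 0.908
Converged at V/F = 0.908.

V/F = 0.908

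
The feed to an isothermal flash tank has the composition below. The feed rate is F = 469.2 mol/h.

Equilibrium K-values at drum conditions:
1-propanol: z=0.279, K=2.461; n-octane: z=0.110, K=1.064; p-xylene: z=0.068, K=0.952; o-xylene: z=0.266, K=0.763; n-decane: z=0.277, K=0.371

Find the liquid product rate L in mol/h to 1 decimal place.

Material balance + equilibrium reduce to Σ zᵢ(Kᵢ−1)/(1+V/F(Kᵢ−1)) = 0.
Check two-phase: ΣzᵢKᵢ = 1.174 > 1 and Σzᵢ/Kᵢ = 1.383 > 1, so g(0) = 0.174 > 0 and g(1) = -0.383 < 0.
Newton–Raphson from V/F = 0.63:
  V/F = 0.630: g = -0.1470, g' = -0.483 → V/F = 0.326
  V/F = 0.326: g = -0.0077, g' = -0.465 → V/F = 0.309
Converged at V/F = 0.309.
Then V = V/F·F = 0.3093·469.2 = 145.1 mol/h and L = F − V = 324.1 mol/h.

L = 324.1 mol/h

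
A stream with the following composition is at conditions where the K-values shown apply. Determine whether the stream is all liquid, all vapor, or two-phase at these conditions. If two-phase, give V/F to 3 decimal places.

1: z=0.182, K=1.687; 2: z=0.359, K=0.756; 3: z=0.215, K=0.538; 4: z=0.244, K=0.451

ΣzᵢKᵢ = 0.804; Σzᵢ/Kᵢ = 1.523.
Since ΣzᵢKᵢ < 1 the mixture is below its bubble point — single liquid phase.

all liquid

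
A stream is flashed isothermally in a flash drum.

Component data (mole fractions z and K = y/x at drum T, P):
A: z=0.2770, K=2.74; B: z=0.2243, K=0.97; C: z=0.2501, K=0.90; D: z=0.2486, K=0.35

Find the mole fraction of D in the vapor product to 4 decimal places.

Material balance + equilibrium reduce to Σ zᵢ(Kᵢ−1)/(1+ψ(Kᵢ−1)) = 0.
Feasibility: ΣzᵢKᵢ = 1.2887, Σzᵢ/Kᵢ = 1.3205 — both > 1, two phases present.
Newton–Raphson from ψ = 0.3:
  ψ = 0.3000: g = 0.08337, g' = -0.5270 → ψ = 0.4582
  ψ = 0.4582: g = 0.00501, g' = -0.4756 → ψ = 0.4687
Converged at ψ = 0.4687.
Compositions from xᵢ = zᵢ/(1+ψ(Kᵢ−1)), yᵢ = Kᵢxᵢ:
  A: x = 0.1526, y = 0.4180
  B: x = 0.2275, y = 0.2207
  C: x = 0.2624, y = 0.2362
  D: x = 0.3575, y = 0.1251

y_D = 0.1251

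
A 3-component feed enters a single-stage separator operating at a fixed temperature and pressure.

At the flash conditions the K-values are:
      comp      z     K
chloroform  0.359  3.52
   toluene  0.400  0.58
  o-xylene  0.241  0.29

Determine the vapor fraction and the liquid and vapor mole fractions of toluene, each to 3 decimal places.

ψ = 0.411, x_toluene = 0.483, y_toluene = 0.280

Material balance + equilibrium reduce to Σ zᵢ(Kᵢ−1)/(1+ψ(Kᵢ−1)) = 0.
Feasibility: ΣzᵢKᵢ = 1.566, Σzᵢ/Kᵢ = 1.623 — both > 1, two phases present.
Iterate (Newton) starting at ψ = 0.38:
  ψ = 0.380: g = 0.0279, g' = -0.923 → ψ = 0.410
  ψ = 0.410: g = 0.0004, g' = -0.896 → ψ = 0.411
Converged at ψ = 0.411.
Compositions from xᵢ = zᵢ/(1+ψ(Kᵢ−1)), yᵢ = Kᵢxᵢ:
  chloroform: x = 0.176, y = 0.621
  toluene: x = 0.483, y = 0.280
  o-xylene: x = 0.340, y = 0.099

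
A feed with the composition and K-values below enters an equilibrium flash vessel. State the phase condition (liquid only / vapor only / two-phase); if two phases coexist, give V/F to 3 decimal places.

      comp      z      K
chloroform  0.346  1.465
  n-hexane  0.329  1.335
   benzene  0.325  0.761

ΣzᵢKᵢ = 1.193; Σzᵢ/Kᵢ = 0.910.
Since Σzᵢ/Kᵢ < 1 the mixture is above its dew point — single vapor phase.

vapor only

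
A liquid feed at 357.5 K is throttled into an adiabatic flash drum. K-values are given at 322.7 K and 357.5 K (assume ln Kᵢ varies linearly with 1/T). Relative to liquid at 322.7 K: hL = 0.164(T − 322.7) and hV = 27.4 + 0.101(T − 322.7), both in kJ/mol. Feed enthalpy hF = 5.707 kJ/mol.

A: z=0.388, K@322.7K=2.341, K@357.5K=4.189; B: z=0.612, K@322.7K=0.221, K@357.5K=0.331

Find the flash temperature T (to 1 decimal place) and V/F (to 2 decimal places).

T = 331.2 K, V/F = 0.16

Adiabatic flash: solve Rachford–Rice at each trial T, then check hF = ψ·hV(T) + (1−ψ)·hL(T).
  T = 322.7 K: K = (2.341, 0.221), RR gives ψ = 0.042, H_out = 1.143 kJ/mol
  T = 357.5 K: K = (4.189, 0.331), RR gives ψ = 0.388, H_out = 15.489 kJ/mol
  T = 340.1 K: K = (3.178, 0.273), RR gives ψ = 0.253, H_out = 9.508 kJ/mol
  T = 331.4 K: K = (2.739, 0.246), RR gives ψ = 0.163, H_out = 5.801 kJ/mol
  T = 327.0 K: K = (2.532, 0.233), RR gives ψ = 0.107, H_out = 3.602 kJ/mol
  T = 329.2 K: K = (2.634, 0.240), RR gives ψ = 0.136, H_out = 4.736 kJ/mol
Linear interpolation between T = 329.2 (H_out = 4.736) and T = 331.4 (H_out = 5.801) on hF = 5.707 gives T ≈ 331.2 K, at which ψ = 0.16.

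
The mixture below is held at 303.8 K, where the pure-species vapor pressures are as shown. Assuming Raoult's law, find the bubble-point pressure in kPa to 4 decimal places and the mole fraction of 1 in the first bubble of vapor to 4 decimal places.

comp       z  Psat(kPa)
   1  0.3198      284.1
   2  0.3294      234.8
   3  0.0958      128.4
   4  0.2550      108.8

Pbub = 208.2430 kPa, y_1 = 0.4363

At the bubble point ψ → 0, so ΣzᵢKᵢ = 1 with Kᵢ = Pᵢˢᵃᵗ/P ⇒ P = ΣzᵢPᵢˢᵃᵗ.
P = 0.3198·284.1 + 0.3294·234.8 + 0.0958·128.4 + 0.2550·108.8 = 208.2430 kPa
yᵢ = zᵢPᵢˢᵃᵗ/P ⇒ y_1 = 0.3198·284.1/208.2430 = 0.4363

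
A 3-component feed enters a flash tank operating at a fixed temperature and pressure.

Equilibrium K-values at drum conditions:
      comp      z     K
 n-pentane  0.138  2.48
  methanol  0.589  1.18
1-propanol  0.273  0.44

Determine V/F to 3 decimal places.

Rachford–Rice: g(V/F) = Σ zᵢ(Kᵢ−1)/(1+V/F(Kᵢ−1)) = 0.
Check two-phase: ΣzᵢKᵢ = 1.157 > 1 and Σzᵢ/Kᵢ = 1.175 > 1, so g(0) = 0.157 > 0 and g(1) = -0.175 < 0.
Iterate (Newton) starting at V/F = 0.59:
  V/F = 0.590: g = -0.0234, g' = -0.293 → V/F = 0.510
  V/F = 0.510: g = -0.0005, g' = -0.282 → V/F = 0.508
Converged at V/F = 0.508.

V/F = 0.508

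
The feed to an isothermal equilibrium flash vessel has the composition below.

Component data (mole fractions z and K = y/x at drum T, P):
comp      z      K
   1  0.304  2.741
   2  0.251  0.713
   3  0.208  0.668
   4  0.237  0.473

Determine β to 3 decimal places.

β = 0.385

Let β = V/F and solve Σ zᵢ(Kᵢ−1)/(1+β(Kᵢ−1)) = 0.
Feasibility: ΣzᵢKᵢ = 1.263, Σzᵢ/Kᵢ = 1.275 — both > 1, two phases present.
Newton iteration, β⁰ = 0.69:
  β = 0.690: g = -0.1352, g' = -0.423 → β = 0.371
  β = 0.371: g = 0.0071, g' = -0.498 → β = 0.385
Converged at β = 0.385.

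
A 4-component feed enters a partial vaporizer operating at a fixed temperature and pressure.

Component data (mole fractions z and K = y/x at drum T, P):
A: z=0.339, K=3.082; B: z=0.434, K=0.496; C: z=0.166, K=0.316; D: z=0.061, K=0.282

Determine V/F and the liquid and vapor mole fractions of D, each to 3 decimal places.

V/F = 0.276, x_D = 0.076, y_D = 0.021

Rachford–Rice: g(V/F) = Σ zᵢ(Kᵢ−1)/(1+V/F(Kᵢ−1)) = 0.
Feasibility: ΣzᵢKᵢ = 1.330, Σzᵢ/Kᵢ = 1.727 — both > 1, two phases present.
Newton iteration, V/F⁰ = 0.5:
  V/F = 0.500: g = -0.1875, g' = -0.806 → V/F = 0.267
  V/F = 0.267: g = 0.0075, g' = -0.918 → V/F = 0.275
  V/F = 0.275: g = 0.0000, g' = -0.909 → V/F = 0.276
Converged at V/F = 0.276.
Compositions from xᵢ = zᵢ/(1+V/F(Kᵢ−1)), yᵢ = Kᵢxᵢ:
  A: x = 0.215, y = 0.664
  B: x = 0.504, y = 0.250
  C: x = 0.205, y = 0.065
  D: x = 0.076, y = 0.021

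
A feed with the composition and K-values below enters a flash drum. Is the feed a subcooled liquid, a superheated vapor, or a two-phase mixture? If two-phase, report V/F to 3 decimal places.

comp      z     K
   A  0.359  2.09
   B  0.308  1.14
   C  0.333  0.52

ΣzᵢKᵢ = 1.275; Σzᵢ/Kᵢ = 1.082.
Both exceed 1, so a two-phase solution exists.
Iterate (Newton) starting at ψ = 0.5:
  ψ = 0.500: g = 0.0833, g' = -0.317 → ψ = 0.763
  ψ = 0.763: g = 0.0004, g' = -0.323 → ψ = 0.764
Converged at ψ = 0.764.

two-phase, V/F = 0.764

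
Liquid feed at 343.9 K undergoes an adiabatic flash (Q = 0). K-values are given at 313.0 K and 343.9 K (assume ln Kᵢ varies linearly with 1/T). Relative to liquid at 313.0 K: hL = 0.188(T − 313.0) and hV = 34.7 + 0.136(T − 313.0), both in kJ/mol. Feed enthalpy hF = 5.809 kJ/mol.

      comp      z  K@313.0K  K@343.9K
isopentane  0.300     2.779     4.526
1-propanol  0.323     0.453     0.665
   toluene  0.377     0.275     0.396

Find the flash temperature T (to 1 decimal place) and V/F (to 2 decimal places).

Adiabatic flash: solve Rachford–Rice at each trial T, then check hF = ψ·hV(T) + (1−ψ)·hL(T).
  T = 313.0 K: K = (2.779, 0.453, 0.275), RR gives ψ = 0.073, H_out = 2.524 kJ/mol
  T = 343.9 K: K = (4.526, 0.665, 0.396), RR gives ψ = 0.415, H_out = 19.538 kJ/mol
  T = 328.4 K: K = (3.585, 0.553, 0.333), RR gives ψ = 0.256, H_out = 11.585 kJ/mol
  T = 320.7 K: K = (3.166, 0.502, 0.303), RR gives ψ = 0.171, H_out = 7.314 kJ/mol
  T = 316.9 K: K = (2.971, 0.477, 0.289), RR gives ψ = 0.125, H_out = 5.035 kJ/mol
  T = 318.8 K: K = (3.067, 0.490, 0.296), RR gives ψ = 0.148, H_out = 6.193 kJ/mol
Linear interpolation between T = 316.9 (H_out = 5.035) and T = 318.8 (H_out = 6.193) on hF = 5.809 gives T ≈ 318.2 K, at which ψ = 0.14.

T = 318.2 K, V/F = 0.14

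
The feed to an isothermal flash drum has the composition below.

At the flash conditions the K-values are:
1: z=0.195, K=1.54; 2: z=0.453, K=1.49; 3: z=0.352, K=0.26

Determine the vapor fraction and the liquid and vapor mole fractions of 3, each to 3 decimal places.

ψ = 0.179, x_3 = 0.406, y_3 = 0.105

Let ψ = V/F and solve Σ zᵢ(Kᵢ−1)/(1+ψ(Kᵢ−1)) = 0.
Check two-phase: ΣzᵢKᵢ = 1.067 > 1 and Σzᵢ/Kᵢ = 1.784 > 1, so g(0) = 0.067 > 0 and g(1) = -0.784 < 0.
Iterate (Newton) starting at ψ = 0.5:
  ψ = 0.500: g = -0.1523, g' = -0.591 → ψ = 0.242
  ψ = 0.242: g = -0.0259, g' = -0.418 → ψ = 0.180
  ψ = 0.180: g = -0.0007, g' = -0.396 → ψ = 0.179
Converged at ψ = 0.179.
Compositions from xᵢ = zᵢ/(1+ψ(Kᵢ−1)), yᵢ = Kᵢxᵢ:
  1: x = 0.178, y = 0.274
  2: x = 0.417, y = 0.621
  3: x = 0.406, y = 0.105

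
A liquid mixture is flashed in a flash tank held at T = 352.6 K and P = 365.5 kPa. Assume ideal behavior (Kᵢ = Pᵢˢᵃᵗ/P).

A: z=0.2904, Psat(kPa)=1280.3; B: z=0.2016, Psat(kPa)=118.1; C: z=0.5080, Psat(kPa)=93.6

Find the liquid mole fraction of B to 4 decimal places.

Raoult's law: Kᵢ = Pᵢˢᵃᵗ/P = Pᵢˢᵃᵗ/365.5.
  K_A = 1280.3/365.5 = 3.502873, K_B = 118.1/365.5 = 0.323119, K_C = 93.6/365.5 = 0.256088
Rachford–Rice: g(ψ) = Σ zᵢ(Kᵢ−1)/(1+ψ(Kᵢ−1)) = 0.
Feasibility: ΣzᵢKᵢ = 1.2125, Σzᵢ/Kᵢ = 2.6905 — both > 1, two phases present.
Iterate (Newton) starting at ψ = 0.5:
  ψ = 0.5000: g = -0.48516, g' = -1.2827 → ψ = 0.1218
  ψ = 0.1218: g = -0.00719, g' = -1.5182 → ψ = 0.1170
Converged at ψ = 0.1170.
Compositions from xᵢ = zᵢ/(1+ψ(Kᵢ−1)), yᵢ = Kᵢxᵢ:
  A: x = 0.2246, y = 0.7868
  B: x = 0.2189, y = 0.0707
  C: x = 0.5565, y = 0.1425

x_B = 0.2189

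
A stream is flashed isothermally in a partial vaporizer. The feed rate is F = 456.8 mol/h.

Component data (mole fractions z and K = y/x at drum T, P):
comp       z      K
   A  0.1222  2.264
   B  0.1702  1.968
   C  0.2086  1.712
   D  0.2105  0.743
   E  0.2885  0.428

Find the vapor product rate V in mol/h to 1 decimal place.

V = 253.0 mol/h

Rachford–Rice: g(ψ) = Σ zᵢ(Kᵢ−1)/(1+ψ(Kᵢ−1)) = 0.
Check two-phase: ΣzᵢKᵢ = 1.2486 > 1 and Σzᵢ/Kᵢ = 1.2197 > 1, so g(0) = 0.2486 > 0 and g(1) = -0.2197 < 0.
Newton iteration, ψ⁰ = 0.5:
  ψ = 0.5000: g = 0.02200, g' = -0.4067 → ψ = 0.5541
  ψ = 0.5541: g = -0.00009, g' = -0.4107 → ψ = 0.5539
Converged at ψ = 0.5539.
Then V = ψ·F = 0.5539·456.8 = 253.0 mol/h and L = F − V = 203.8 mol/h.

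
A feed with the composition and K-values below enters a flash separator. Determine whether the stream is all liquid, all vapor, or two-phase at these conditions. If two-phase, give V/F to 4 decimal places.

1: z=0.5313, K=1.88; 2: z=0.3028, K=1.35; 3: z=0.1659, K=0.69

all vapor

ΣzᵢKᵢ = 1.5221; Σzᵢ/Kᵢ = 0.7473.
Since Σzᵢ/Kᵢ < 1 the mixture is above its dew point — single vapor phase.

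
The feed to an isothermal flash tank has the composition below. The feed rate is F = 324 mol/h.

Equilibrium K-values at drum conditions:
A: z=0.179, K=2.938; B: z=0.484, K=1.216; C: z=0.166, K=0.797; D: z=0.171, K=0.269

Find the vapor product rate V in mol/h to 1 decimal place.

Let β = V/F and solve Σ zᵢ(Kᵢ−1)/(1+β(Kᵢ−1)) = 0.
g(0) = ΣzᵢKᵢ − 1 = 0.293 and g(1) = 1 − Σzᵢ/Kᵢ = -0.303, so a root lies in (0, 1).
Iterate (Newton) starting at β = 0.63:
  β = 0.630: g = -0.0221, g' = -0.477 → β = 0.584
  β = 0.584: g = -0.0006, g' = -0.453 → β = 0.582
Converged at β = 0.582.
Then V = β·F = 0.5823·324 = 188.7 mol/h and L = F − V = 135.3 mol/h.

V = 188.7 mol/h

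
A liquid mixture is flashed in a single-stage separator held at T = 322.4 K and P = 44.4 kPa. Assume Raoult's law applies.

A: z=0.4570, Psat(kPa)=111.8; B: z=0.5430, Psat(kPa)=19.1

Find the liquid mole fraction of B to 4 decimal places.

Raoult's law: Kᵢ = Pᵢˢᵃᵗ/P = Pᵢˢᵃᵗ/44.4.
  K_A = 111.8/44.4 = 2.518018, K_B = 19.1/44.4 = 0.430180
Newton–Raphson from V/F = 0.43:
  V/F = 0.4300: g = 0.00992, g' = -0.6948 → V/F = 0.4443
Converged at V/F = 0.4443.
Compositions from xᵢ = zᵢ/(1+V/F(Kᵢ−1)), yᵢ = Kᵢxᵢ:
  A: x = 0.2729, y = 0.6872
  B: x = 0.7271, y = 0.3128

x_B = 0.7271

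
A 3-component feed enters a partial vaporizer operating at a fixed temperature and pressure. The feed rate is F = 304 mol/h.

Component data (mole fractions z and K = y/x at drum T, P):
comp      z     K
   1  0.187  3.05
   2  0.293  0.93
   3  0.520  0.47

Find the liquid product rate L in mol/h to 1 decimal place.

Rachford–Rice: g(ψ) = Σ zᵢ(Kᵢ−1)/(1+ψ(Kᵢ−1)) = 0.
Feasibility: ΣzᵢKᵢ = 1.087, Σzᵢ/Kᵢ = 1.483 — both > 1, two phases present.
Iterate (Newton) starting at ψ = 0.56:
  ψ = 0.560: g = -0.2348, g' = -0.467 → ψ = 0.058
  ψ = 0.058: g = 0.0381, g' = -0.786 → ψ = 0.106
  ψ = 0.106: g = 0.0023, g' = -0.696 → ψ = 0.109
Converged at ψ = 0.109.
Then V = ψ·F = 0.1092·304 = 33.2 mol/h and L = F − V = 270.8 mol/h.

L = 270.8 mol/h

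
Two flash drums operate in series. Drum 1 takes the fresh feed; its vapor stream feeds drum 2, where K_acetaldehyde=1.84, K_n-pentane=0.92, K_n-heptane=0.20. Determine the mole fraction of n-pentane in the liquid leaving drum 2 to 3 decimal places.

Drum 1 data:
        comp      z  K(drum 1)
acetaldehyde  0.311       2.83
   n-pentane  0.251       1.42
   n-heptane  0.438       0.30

x_n-pentane (drum 2) = 0.321

Drum 1:
Let ψ₁ = V/F and solve Σ zᵢ(Kᵢ−1)/(1+ψ₁(Kᵢ−1)) = 0.
Feasibility: ΣzᵢKᵢ = 1.368, Σzᵢ/Kᵢ = 1.747 — both > 1, two phases present.
Newton iteration, ψ₁⁰ = 0.57:
  ψ₁ = 0.570: g = -0.1465, g' = -0.873 → ψ₁ = 0.402
  ψ₁ = 0.402: g = -0.0086, g' = -0.794 → ψ₁ = 0.391
Converged at ψ₁ = 0.391.
Drum-1 compositions:
  acetaldehyde: x = 0.181, y = 0.513
  n-pentane: x = 0.216, y = 0.306
  n-heptane: x = 0.603, y = 0.181
Drum-2 feed = drum-1 vapor: z₂ = (0.5129, 0.3061, 0.1810).
Drum 2:
Rachford–Rice: g(ψ₂) = Σ zᵢ(Kᵢ−1)/(1+ψ₂(Kᵢ−1)) = 0.
Feasibility: ΣzᵢKᵢ = 1.262, Σzᵢ/Kᵢ = 1.516 — both > 1, two phases present.
Iterate (Newton) starting at ψ₂ = 0.51:
  ψ₂ = 0.510: g = 0.0316, g' = -0.510 → ψ₂ = 0.572
  ψ₂ = 0.572: g = -0.0015, g' = -0.561 → ψ₂ = 0.569
Converged at ψ₂ = 0.569.
  acetaldehyde: x = 0.347, y = 0.638
  n-pentane: x = 0.321, y = 0.295
  n-heptane: x = 0.332, y = 0.066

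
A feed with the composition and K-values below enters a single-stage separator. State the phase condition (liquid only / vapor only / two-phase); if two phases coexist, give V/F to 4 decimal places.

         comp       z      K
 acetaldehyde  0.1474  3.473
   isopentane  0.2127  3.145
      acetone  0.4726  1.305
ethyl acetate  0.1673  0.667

vapor only

ΣzᵢKᵢ = 1.9092; Σzᵢ/Kᵢ = 0.7230.
Since Σzᵢ/Kᵢ < 1 the mixture is above its dew point — single vapor phase.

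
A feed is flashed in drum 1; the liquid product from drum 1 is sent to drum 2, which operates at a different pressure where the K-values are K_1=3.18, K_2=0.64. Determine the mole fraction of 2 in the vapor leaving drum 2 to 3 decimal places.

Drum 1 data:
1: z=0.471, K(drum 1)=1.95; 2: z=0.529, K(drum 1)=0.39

Drum 1:
Newton–Raphson from ψ₁ = 0.5:
  ψ₁ = 0.500: g = -0.1609, g' = -0.603 → ψ₁ = 0.233
  ψ₁ = 0.233: g = -0.0098, g' = -0.552 → ψ₁ = 0.215
Converged at ψ₁ = 0.215.
Drum-1 compositions:
  1: x = 0.391, y = 0.762
  2: x = 0.609, y = 0.237
Drum-2 feed = drum-1 liquid: z₂ = (0.3910, 0.6090).
Drum 2:
Material balance + equilibrium reduce to Σ zᵢ(Kᵢ−1)/(1+ψ₂(Kᵢ−1)) = 0.
Check two-phase: ΣzᵢKᵢ = 1.633 > 1 and Σzᵢ/Kᵢ = 1.074 > 1, so g(0) = 0.633 > 0 and g(1) = -0.074 < 0.
Binary case is linear: z₁(K₁−1)(1+ψ₂(K₂−1)) + z₂(K₂−1)(1+ψ₂(K₁−1)) = 0
⇒ ψ₂ = [z₁(K₁−1)+z₂(K₂−1)] / [−(K₁−1)(K₂−1)] = 0.6332/0.7848 = 0.807
  1: x = 0.142, y = 0.451
  2: x = 0.858, y = 0.549

y_2 (drum 2) = 0.549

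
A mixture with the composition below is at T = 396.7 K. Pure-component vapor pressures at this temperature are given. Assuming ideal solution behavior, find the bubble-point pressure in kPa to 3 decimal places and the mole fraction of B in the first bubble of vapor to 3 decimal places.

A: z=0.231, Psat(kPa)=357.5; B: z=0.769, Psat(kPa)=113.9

Pbub = 170.172 kPa, y_B = 0.515

At the bubble point ψ → 0, so ΣzᵢKᵢ = 1 with Kᵢ = Pᵢˢᵃᵗ/P ⇒ P = ΣzᵢPᵢˢᵃᵗ.
P = 0.231·357.5 + 0.769·113.9 = 170.172 kPa
yᵢ = zᵢPᵢˢᵃᵗ/P ⇒ y_B = 0.769·113.9/170.172 = 0.515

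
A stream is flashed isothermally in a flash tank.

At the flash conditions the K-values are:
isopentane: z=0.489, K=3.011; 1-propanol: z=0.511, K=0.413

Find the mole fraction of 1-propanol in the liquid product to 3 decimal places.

Iterate (Newton) starting at β = 0.5:
  β = 0.500: g = 0.0658, g' = -0.844 → β = 0.578
  β = 0.578: g = 0.0009, g' = -0.826 → β = 0.579
Converged at β = 0.579.
Compositions from xᵢ = zᵢ/(1+β(Kᵢ−1)), yᵢ = Kᵢxᵢ:
  isopentane: x = 0.226, y = 0.680
  1-propanol: x = 0.774, y = 0.320

x_1-propanol = 0.774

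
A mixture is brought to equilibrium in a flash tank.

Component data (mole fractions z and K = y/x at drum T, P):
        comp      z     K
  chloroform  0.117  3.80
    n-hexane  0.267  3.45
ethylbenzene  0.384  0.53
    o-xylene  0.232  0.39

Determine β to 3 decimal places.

β = 0.489

Rachford–Rice: g(β) = Σ zᵢ(Kᵢ−1)/(1+β(Kᵢ−1)) = 0.
g(0) = ΣzᵢKᵢ − 1 = 0.660 and g(1) = 1 − Σzᵢ/Kᵢ = -0.428, so a root lies in (0, 1).
Newton iteration, β⁰ = 0.5:
  β = 0.500: g = -0.0090, g' = -0.807 → β = 0.489
Converged at β = 0.489.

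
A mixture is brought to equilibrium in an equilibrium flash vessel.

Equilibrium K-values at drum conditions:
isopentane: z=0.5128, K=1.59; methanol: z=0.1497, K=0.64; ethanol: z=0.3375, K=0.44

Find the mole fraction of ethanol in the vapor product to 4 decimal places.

y_ethanol = 0.1671

Let β = V/F and solve Σ zᵢ(Kᵢ−1)/(1+β(Kᵢ−1)) = 0.
g(0) = ΣzᵢKᵢ − 1 = 0.0597 and g(1) = 1 − Σzᵢ/Kᵢ = -0.3235, so a root lies in (0, 1).
Newton–Raphson from β = 0.62:
  β = 0.6200: g = -0.13738, g' = -0.3762 → β = 0.2548
  β = 0.2548: g = -0.01679, g' = -0.3024 → β = 0.1993
  β = 0.1993: g = -0.00009, g' = -0.2995 → β = 0.1990
Converged at β = 0.1990.
Compositions from xᵢ = zᵢ/(1+β(Kᵢ−1)), yᵢ = Kᵢxᵢ:
  isopentane: x = 0.4589, y = 0.7297
  methanol: x = 0.1613, y = 0.1032
  ethanol: x = 0.3798, y = 0.1671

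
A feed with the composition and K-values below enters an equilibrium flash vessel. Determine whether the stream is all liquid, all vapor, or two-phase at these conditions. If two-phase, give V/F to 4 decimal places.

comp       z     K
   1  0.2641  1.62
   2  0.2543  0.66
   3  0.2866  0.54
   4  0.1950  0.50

all liquid

ΣzᵢKᵢ = 0.8479; Σzᵢ/Kᵢ = 1.4691.
Since ΣzᵢKᵢ < 1 the mixture is below its bubble point — single liquid phase.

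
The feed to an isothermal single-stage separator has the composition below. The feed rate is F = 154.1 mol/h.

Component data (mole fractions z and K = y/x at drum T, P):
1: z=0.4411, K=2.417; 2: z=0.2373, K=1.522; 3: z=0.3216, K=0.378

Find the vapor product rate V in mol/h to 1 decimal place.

V = 119.4 mol/h

Newton–Raphson from β = 0.5:
  β = 0.5000: g = 0.17375, g' = -0.6062 → β = 0.7866
  β = 0.7866: g = -0.00828, g' = -0.7076 → β = 0.7749
  β = 0.7749: g = -0.00006, g' = -0.6977 → β = 0.7748
Converged at β = 0.7748.
Then V = β·F = 0.7748·154.1 = 119.4 mol/h and L = F − V = 34.7 mol/h.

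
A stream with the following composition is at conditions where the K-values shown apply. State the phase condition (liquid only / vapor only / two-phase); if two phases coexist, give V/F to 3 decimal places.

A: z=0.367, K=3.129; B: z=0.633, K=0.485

two-phase, V/F = 0.415

ΣzᵢKᵢ = 1.455; Σzᵢ/Kᵢ = 1.422.
Both exceed 1, so a two-phase solution exists.
Rachford–Rice: g(ψ) = Σ zᵢ(Kᵢ−1)/(1+ψ(Kᵢ−1)) = 0.
Newton–Raphson from ψ = 0.59:
  ψ = 0.590: g = -0.1220, g' = -0.673 → ψ = 0.409
  ψ = 0.409: g = 0.0048, g' = -0.745 → ψ = 0.415
Converged at ψ = 0.415.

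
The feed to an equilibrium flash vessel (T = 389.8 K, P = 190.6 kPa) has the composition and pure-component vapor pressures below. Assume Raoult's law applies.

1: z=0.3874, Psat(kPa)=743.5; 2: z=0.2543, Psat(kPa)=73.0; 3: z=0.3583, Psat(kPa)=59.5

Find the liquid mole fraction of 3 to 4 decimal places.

Raoult's law: Kᵢ = Pᵢˢᵃᵗ/P = Pᵢˢᵃᵗ/190.6.
  K_1 = 743.5/190.6 = 3.900839, K_2 = 73.0/190.6 = 0.383001, K_3 = 59.5/190.6 = 0.312172
Material balance + equilibrium reduce to Σ zᵢ(Kᵢ−1)/(1+ψ(Kᵢ−1)) = 0.
Feasibility: ΣzᵢKᵢ = 1.7204, Σzᵢ/Kᵢ = 1.9110 — both > 1, two phases present.
Newton–Raphson from ψ = 0.55:
  ψ = 0.5500: g = -0.20093, g' = -1.1443 → ψ = 0.3744
  ψ = 0.3744: g = 0.00273, g' = -1.2203 → ψ = 0.3766
Converged at ψ = 0.3767.
Compositions from xᵢ = zᵢ/(1+ψ(Kᵢ−1)), yᵢ = Kᵢxᵢ:
  1: x = 0.1851, y = 0.7222
  2: x = 0.3313, y = 0.1269
  3: x = 0.4836, y = 0.1510

x_3 = 0.4836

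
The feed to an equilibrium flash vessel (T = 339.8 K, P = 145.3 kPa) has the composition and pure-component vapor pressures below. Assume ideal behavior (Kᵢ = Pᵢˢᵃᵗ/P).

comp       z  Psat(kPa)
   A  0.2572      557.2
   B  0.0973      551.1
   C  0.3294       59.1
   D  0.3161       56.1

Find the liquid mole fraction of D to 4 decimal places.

x_D = 0.4054

Raoult's law: Kᵢ = Pᵢˢᵃᵗ/P = Pᵢˢᵃᵗ/145.3.
  K_A = 557.2/145.3 = 3.834825, K_B = 551.1/145.3 = 3.792842, K_C = 59.1/145.3 = 0.406745, K_D = 56.1/145.3 = 0.386098
Material balance + equilibrium reduce to Σ zᵢ(Kᵢ−1)/(1+V/F(Kᵢ−1)) = 0.
Feasibility: ΣzᵢKᵢ = 1.6114, Σzᵢ/Kᵢ = 1.7213 — both > 1, two phases present.
Newton–Raphson from V/F = 0.45:
  V/F = 0.4500: g = -0.09391, g' = -0.9913 → V/F = 0.3553
  V/F = 0.3553: g = 0.00388, g' = -1.0853 → V/F = 0.3588
Converged at V/F = 0.3589.
Compositions from xᵢ = zᵢ/(1+V/F(Kᵢ−1)), yᵢ = Kᵢxᵢ:
  A: x = 0.1275, y = 0.4889
  B: x = 0.0486, y = 0.1843
  C: x = 0.4185, y = 0.1702
  D: x = 0.4054, y = 0.1565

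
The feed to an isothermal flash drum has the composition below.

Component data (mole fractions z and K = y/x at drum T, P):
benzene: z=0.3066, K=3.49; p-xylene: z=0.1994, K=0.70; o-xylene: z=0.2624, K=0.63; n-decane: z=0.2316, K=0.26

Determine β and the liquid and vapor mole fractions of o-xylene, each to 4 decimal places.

Material balance + equilibrium reduce to Σ zᵢ(Kᵢ−1)/(1+β(Kᵢ−1)) = 0.
Feasibility: ΣzᵢKᵢ = 1.4351, Σzᵢ/Kᵢ = 1.6800 — both > 1, two phases present.
Newton iteration, β⁰ = 0.51:
  β = 0.5100: g = -0.12924, g' = -0.7757 → β = 0.3434
  β = 0.3434: g = 0.00386, g' = -0.8498 → β = 0.3479
  β = 0.3479: g = 0.00001, g' = -0.8455 → β = 0.3480
Converged at β = 0.3480.
Compositions from xᵢ = zᵢ/(1+β(Kᵢ−1)), yᵢ = Kᵢxᵢ:
  benzene: x = 0.1643, y = 0.5733
  p-xylene: x = 0.2226, y = 0.1558
  o-xylene: x = 0.3012, y = 0.1897
  n-decane: x = 0.3119, y = 0.0811

β = 0.3480, x_o-xylene = 0.3012, y_o-xylene = 0.1897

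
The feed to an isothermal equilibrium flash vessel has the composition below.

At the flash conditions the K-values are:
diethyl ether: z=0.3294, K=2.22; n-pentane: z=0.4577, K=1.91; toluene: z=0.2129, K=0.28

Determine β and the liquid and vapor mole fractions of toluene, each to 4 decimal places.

Rachford–Rice: g(β) = Σ zᵢ(Kᵢ−1)/(1+β(Kᵢ−1)) = 0.
Feasibility: ΣzᵢKᵢ = 1.6651, Σzᵢ/Kᵢ = 1.1484 — both > 1, two phases present.
Newton–Raphson from β = 0.48:
  β = 0.4800: g = 0.30909, g' = -0.6363 → β = 0.9657
  β = 0.9657: g = -0.09695, g' = -1.3997 → β = 0.8965
  β = 0.8965: g = -0.01104, g' = -1.1048 → β = 0.8865
  β = 0.8865: g = -0.00016, g' = -1.0727 → β = 0.8863
Converged at β = 0.8863.
Compositions from xᵢ = zᵢ/(1+β(Kᵢ−1)), yᵢ = Kᵢxᵢ:
  diethyl ether: x = 0.1583, y = 0.3513
  n-pentane: x = 0.2534, y = 0.4839
  toluene: x = 0.5884, y = 0.1647

β = 0.8863, x_toluene = 0.5884, y_toluene = 0.1647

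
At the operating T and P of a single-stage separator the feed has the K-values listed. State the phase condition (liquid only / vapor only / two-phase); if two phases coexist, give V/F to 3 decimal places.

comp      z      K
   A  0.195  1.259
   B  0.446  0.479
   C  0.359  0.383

ΣzᵢKᵢ = 0.597; Σzᵢ/Kᵢ = 2.023.
Since ΣzᵢKᵢ < 1 the mixture is below its bubble point — single liquid phase.

liquid only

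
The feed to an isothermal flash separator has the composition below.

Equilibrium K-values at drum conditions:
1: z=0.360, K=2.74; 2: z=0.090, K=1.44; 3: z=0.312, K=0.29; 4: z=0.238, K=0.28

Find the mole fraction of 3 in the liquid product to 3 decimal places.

x_3 = 0.377

Let ψ = V/F and solve Σ zᵢ(Kᵢ−1)/(1+ψ(Kᵢ−1)) = 0.
Feasibility: ΣzᵢKᵢ = 1.273, Σzᵢ/Kᵢ = 2.120 — both > 1, two phases present.
Newton–Raphson from ψ = 0.68:
  ψ = 0.680: g = -0.4466, g' = -1.301 → ψ = 0.337
  ψ = 0.337: g = -0.0877, g' = -0.933 → ψ = 0.243
  ψ = 0.243: g = 0.0010, g' = -0.964 → ψ = 0.244
Converged at ψ = 0.244.
Compositions from xᵢ = zᵢ/(1+ψ(Kᵢ−1)), yᵢ = Kᵢxᵢ:
  1: x = 0.253, y = 0.693
  2: x = 0.081, y = 0.117
  3: x = 0.377, y = 0.109
  4: x = 0.289, y = 0.081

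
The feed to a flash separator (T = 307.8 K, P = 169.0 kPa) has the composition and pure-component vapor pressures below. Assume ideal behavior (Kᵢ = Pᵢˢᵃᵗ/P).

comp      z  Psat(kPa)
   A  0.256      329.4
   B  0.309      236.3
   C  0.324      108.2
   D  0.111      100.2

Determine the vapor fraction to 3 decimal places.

ψ = 0.803

Raoult's law: Kᵢ = Pᵢˢᵃᵗ/P = Pᵢˢᵃᵗ/169.0.
  K_A = 329.4/169.0 = 1.94911, K_B = 236.3/169.0 = 1.39822, K_C = 108.2/169.0 = 0.64024, K_D = 100.2/169.0 = 0.59290
Iterate (Newton) starting at ψ = 0.56:
  ψ = 0.560: g = 0.0548, g' = -0.228 → ψ = 0.800
  ψ = 0.800: g = 0.0006, g' = -0.226 → ψ = 0.803
Converged at ψ = 0.803.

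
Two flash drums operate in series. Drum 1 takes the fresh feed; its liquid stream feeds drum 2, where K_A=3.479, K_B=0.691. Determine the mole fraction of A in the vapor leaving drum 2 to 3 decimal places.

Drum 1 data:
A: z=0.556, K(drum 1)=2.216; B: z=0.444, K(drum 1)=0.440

Drum 1:
Material balance + equilibrium reduce to Σ zᵢ(Kᵢ−1)/(1+ψ₁(Kᵢ−1)) = 0.
Feasibility: ΣzᵢKᵢ = 1.427, Σzᵢ/Kᵢ = 1.260 — both > 1, two phases present.
Binary case is linear: z₁(K₁−1)(1+ψ₁(K₂−1)) + z₂(K₂−1)(1+ψ₁(K₁−1)) = 0
⇒ ψ₁ = [z₁(K₁−1)+z₂(K₂−1)] / [−(K₁−1)(K₂−1)] = 0.4275/0.6810 = 0.628
Drum-1 compositions:
  A: x = 0.315, y = 0.699
  B: x = 0.685, y = 0.301
Drum-2 feed = drum-1 liquid: z₂ = (0.3153, 0.6847).
Drum 2:
Let ψ₂ = V/F and solve Σ zᵢ(Kᵢ−1)/(1+ψ₂(Kᵢ−1)) = 0.
g(0) = ΣzᵢKᵢ − 1 = 0.570 and g(1) = 1 − Σzᵢ/Kᵢ = -0.081, so a root lies in (0, 1).
Binary case is linear: z₁(K₁−1)(1+ψ₂(K₂−1)) + z₂(K₂−1)(1+ψ₂(K₁−1)) = 0
⇒ ψ₂ = [z₁(K₁−1)+z₂(K₂−1)] / [−(K₁−1)(K₂−1)] = 0.5701/0.7660 = 0.744
  A: x = 0.111, y = 0.386
  B: x = 0.889, y = 0.614

y_A (drum 2) = 0.386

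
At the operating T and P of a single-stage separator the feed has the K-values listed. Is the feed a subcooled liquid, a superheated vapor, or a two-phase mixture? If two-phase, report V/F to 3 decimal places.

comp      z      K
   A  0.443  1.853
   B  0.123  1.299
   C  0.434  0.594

two-phase, V/F = 0.776

ΣzᵢKᵢ = 1.238; Σzᵢ/Kᵢ = 1.064.
Both exceed 1, so a two-phase solution exists.
Newton iteration, ψ⁰ = 0.5:
  ψ = 0.500: g = 0.0758, g' = -0.279 → ψ = 0.771
  ψ = 0.771: g = 0.0012, g' = -0.276 → ψ = 0.776
Converged at ψ = 0.776.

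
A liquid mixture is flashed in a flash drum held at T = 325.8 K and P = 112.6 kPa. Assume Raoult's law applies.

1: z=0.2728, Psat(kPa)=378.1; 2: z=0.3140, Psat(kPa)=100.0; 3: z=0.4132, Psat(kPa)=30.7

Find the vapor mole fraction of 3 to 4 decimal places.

y_3 = 0.1379

Raoult's law: Kᵢ = Pᵢˢᵃᵗ/P = Pᵢˢᵃᵗ/112.6.
  K_1 = 378.1/112.6 = 3.357904, K_2 = 100.0/112.6 = 0.888099, K_3 = 30.7/112.6 = 0.272647
Iterate (Newton) starting at V/F = 0.65:
  V/F = 0.6500: g = -0.35397, g' = -1.0275 → V/F = 0.3055
  V/F = 0.3055: g = -0.04888, g' = -0.8780 → V/F = 0.2498
  V/F = 0.2498: g = 0.00136, g' = -0.9313 → V/F = 0.2513
Converged at V/F = 0.2513.
Compositions from xᵢ = zᵢ/(1+V/F(Kᵢ−1)), yᵢ = Kᵢxᵢ:
  1: x = 0.1713, y = 0.5752
  2: x = 0.3231, y = 0.2869
  3: x = 0.5056, y = 0.1379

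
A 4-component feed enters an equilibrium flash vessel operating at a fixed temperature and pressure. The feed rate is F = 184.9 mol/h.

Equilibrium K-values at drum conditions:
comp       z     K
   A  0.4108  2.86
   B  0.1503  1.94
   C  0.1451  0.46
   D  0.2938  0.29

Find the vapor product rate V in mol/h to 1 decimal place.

Let β = V/F and solve Σ zᵢ(Kᵢ−1)/(1+β(Kᵢ−1)) = 0.
g(0) = ΣzᵢKᵢ − 1 = 0.6184 and g(1) = 1 − Σzᵢ/Kᵢ = -0.5496, so a root lies in (0, 1).
Newton–Raphson from β = 0.32:
  β = 0.3200: g = 0.22296, g' = -0.9468 → β = 0.5555
  β = 0.5555: g = 0.01225, g' = -0.8913 → β = 0.5692
Converged at β = 0.5692.
Then V = β·F = 0.5692·184.9 = 105.2 mol/h and L = F − V = 79.7 mol/h.

V = 105.2 mol/h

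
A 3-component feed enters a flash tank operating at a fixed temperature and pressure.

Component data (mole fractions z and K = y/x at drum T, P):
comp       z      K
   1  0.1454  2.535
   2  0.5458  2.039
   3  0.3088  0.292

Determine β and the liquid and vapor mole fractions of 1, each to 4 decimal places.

β = 0.7028, x_1 = 0.0699, y_1 = 0.1773

Rachford–Rice: g(β) = Σ zᵢ(Kᵢ−1)/(1+β(Kᵢ−1)) = 0.
g(0) = ΣzᵢKᵢ − 1 = 0.5716 and g(1) = 1 − Σzᵢ/Kᵢ = -0.3826, so a root lies in (0, 1).
Newton iteration, β⁰ = 0.56:
  β = 0.5600: g = 0.11626, g' = -0.7595 → β = 0.7131
  β = 0.7131: g = -0.00924, g' = -0.9039 → β = 0.7028
Converged at β = 0.7028.
Compositions from xᵢ = zᵢ/(1+β(Kᵢ−1)), yᵢ = Kᵢxᵢ:
  1: x = 0.0699, y = 0.1773
  2: x = 0.3155, y = 0.6432
  3: x = 0.6146, y = 0.1795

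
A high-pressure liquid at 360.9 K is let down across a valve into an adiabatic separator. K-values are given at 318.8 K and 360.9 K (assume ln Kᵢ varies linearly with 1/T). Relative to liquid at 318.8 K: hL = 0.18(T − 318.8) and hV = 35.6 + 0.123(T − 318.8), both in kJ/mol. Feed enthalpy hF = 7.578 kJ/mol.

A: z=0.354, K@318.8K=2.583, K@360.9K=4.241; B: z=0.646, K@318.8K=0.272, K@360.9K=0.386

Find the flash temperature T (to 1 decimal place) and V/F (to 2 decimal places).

T = 328.3 K, V/F = 0.17

Adiabatic flash: solve Rachford–Rice at each trial T, then check hF = ψ·hV(T) + (1−ψ)·hL(T).
  T = 318.8 K: K = (2.583, 0.272), RR gives ψ = 0.078, H_out = 2.783 kJ/mol
  T = 360.9 K: K = (4.241, 0.386), RR gives ψ = 0.377, H_out = 20.102 kJ/mol
  T = 339.9 K: K = (3.363, 0.328), RR gives ψ = 0.253, H_out = 12.506 kJ/mol
  T = 329.4 K: K = (2.962, 0.300), RR gives ψ = 0.176, H_out = 8.070 kJ/mol
  T = 324.1 K: K = (2.769, 0.286), RR gives ψ = 0.130, H_out = 5.556 kJ/mol
  T = 326.8 K: K = (2.866, 0.293), RR gives ψ = 0.154, H_out = 6.865 kJ/mol
  T = 328.1 K: K = (2.914, 0.296), RR gives ψ = 0.165, H_out = 7.474 kJ/mol
Linear interpolation between T = 328.1 (H_out = 7.474) and T = 329.4 (H_out = 8.070) on hF = 7.578 gives T ≈ 328.3 K, at which ψ = 0.17.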